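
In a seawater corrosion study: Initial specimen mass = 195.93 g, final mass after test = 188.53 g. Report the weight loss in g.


Weight loss = initial − final
WL = 195.93 − 188.53 = 7.4 g

7.4 g


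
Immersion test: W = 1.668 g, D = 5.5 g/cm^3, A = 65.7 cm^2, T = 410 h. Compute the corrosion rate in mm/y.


Apply the mm/y weight-loss relation: CR = 87600 * W / (D * A * T)
Numerator: 87600 * 1.668 = 146116.8
Denominator: 5.5 * 65.7 * 410 = 148153.5
CR = 146116.8 / 148153.5 = 0.98625 mm/y

0.98625 mm/y


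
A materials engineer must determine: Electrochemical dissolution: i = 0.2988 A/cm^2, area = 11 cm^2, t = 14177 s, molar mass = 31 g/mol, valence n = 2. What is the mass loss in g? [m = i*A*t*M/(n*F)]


Apply Faraday's law: m = i*A*t*M / (n*F)
Total charge passed Q = i*A*t = 0.2988*11*14177 = 46596.9636 C
m = Q*M/(n*F) = 46596.9636*31/(2*96485) = 7.486 g

7.486 g


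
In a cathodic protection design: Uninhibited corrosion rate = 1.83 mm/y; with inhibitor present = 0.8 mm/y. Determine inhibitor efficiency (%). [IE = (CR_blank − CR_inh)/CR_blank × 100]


Apply the inhibitor-efficiency definition: IE = (CR_blank − CR_inh)/CR_blank × 100
IE = (1.83 − 0.8) / 1.83 × 100
IE = 1.03 / 1.83 × 100 = 56.3 %

56.3 %


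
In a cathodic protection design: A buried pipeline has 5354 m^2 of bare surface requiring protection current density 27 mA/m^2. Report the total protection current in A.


I = area * current density, then convert mA → A (÷1000)
I = 5354 * 27 / 1000 = 144.56 A

144.56 A


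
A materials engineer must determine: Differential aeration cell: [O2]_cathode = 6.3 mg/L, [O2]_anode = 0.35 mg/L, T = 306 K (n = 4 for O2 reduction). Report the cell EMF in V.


Apply the Nernst concentration-cell relation: E = (RT/nF)*ln(C_cathode/C_anode)
RT/nF = 8.314*306/(4*96485) = 0.00659192 V
ln(6.3/0.35) = 2.89037
E = 0.00659192 * 2.89037 = 0.01905 V

0.01905 V


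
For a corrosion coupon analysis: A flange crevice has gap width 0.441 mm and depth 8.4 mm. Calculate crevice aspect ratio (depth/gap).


Aspect ratio = depth / gap
Ratio = 8.4 / 0.441 = 19.0

19.0


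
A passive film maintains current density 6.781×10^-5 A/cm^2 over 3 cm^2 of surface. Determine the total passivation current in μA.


I = i_pass * A, then convert A → μA (×10^6)
I = 6.781×10^-5 * 3 * 10^6 = 203.43 μA

203.43 μA


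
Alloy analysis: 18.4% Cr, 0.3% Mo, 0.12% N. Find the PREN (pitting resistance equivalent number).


Apply the PREN formula: PREN = Cr + 3.3*Mo + 16*N
PREN = 18.4 + 3.3*0.3 + 16*0.12
PREN = 18.4 + 0.99 + 1.92 = 21.31

21.31


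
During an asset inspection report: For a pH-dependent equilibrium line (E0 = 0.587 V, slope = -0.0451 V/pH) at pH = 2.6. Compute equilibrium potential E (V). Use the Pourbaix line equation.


Apply the Pourbaix line equation: E = E0 + slope*pH
E = 0.587 + (-0.0451)*2.6 = 0.587 + (-0.11726) = 0.46974 V
Rounded to 4 decimal places: E = 0.4697 V

0.4697 V


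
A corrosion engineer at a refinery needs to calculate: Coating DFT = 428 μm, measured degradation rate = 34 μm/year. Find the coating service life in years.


Service life = thickness / degradation rate
Life = 428 / 34 = 12.6 years

12.6 years


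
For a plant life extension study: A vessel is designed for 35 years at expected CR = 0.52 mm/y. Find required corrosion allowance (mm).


Corrosion allowance = CR × design life
CA = 0.52 * 35 = 18.2 mm

18.2 mm


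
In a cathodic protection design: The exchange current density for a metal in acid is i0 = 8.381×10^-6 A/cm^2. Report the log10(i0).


i0 = 8.381×10^-6 A/cm^2
log10(i0) = -5.077

-5.077


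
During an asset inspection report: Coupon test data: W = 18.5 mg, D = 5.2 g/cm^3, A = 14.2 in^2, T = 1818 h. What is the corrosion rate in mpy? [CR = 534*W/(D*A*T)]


Apply the mpy weight-loss relation: CR = 534 * W / (D * A * T)
Numerator: 534 * 18.5 = 9879.0
Denominator: 5.2 * 14.2 * 1818 = 134241.12
CR = 9879.0 / 134241.12 = 0.074 mpy

0.074 mpy


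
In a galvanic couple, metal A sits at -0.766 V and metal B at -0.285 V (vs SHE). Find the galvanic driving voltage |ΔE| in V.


Driving voltage is the absolute potential difference.
|ΔE| = |-0.766 − (-0.285)| = 0.481 V

0.481 V


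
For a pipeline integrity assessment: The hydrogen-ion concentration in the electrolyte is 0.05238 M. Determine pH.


pH = −log10[H+]
pH = −log10(0.05238) = 1.28

1.28


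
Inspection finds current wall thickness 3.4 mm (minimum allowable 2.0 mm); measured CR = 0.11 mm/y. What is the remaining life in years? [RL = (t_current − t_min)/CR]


Apply the remaining-life relation: RL = (t_current − t_min) / CR
RL = (3.4 − 2.0) / 0.11 = 1.4 / 0.11 = 12.7 years

12.7 years


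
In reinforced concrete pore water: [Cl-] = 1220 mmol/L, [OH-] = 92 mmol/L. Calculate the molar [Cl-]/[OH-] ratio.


Threshold parameter = [Cl-] / [OH-] (molar basis; both in mmol/L, so units cancel)
Ratio = 1220 / 92 = 13.26

13.26


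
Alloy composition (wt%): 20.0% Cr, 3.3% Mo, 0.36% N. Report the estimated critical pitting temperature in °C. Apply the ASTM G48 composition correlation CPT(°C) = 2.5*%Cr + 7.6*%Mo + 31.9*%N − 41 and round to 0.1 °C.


Apply the ASTM G48 empirical CPT estimate: CPT(°C) = 2.5*%Cr + 7.6*%Mo + 31.9*%N − 41
2.5*20.0 = 50; 7.6*3.3 = 25.08; 31.9*0.36 = 11.484
CPT = 50 + 25.08 + 11.484 − 41 = 45.564 °C
Rounded to 0.1 °C: CPT ≈ 45.6 °C

45.6 °C


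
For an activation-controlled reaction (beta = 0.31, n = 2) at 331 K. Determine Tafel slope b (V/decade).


Apply the Tafel slope relation: b = 2.303*R*T/(beta*n*F)
Numerator: 2.303 * 8.314 * 331 = 6337.7
Denominator: 0.31 * 2 * 96485 = 59820.7
b = 6337.7 / 59820.7 = 0.106 V/decade

0.106 V/decade


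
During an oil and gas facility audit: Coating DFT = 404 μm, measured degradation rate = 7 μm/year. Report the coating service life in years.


Service life = thickness / degradation rate
Life = 404 / 7 = 57.7 years

57.7 years


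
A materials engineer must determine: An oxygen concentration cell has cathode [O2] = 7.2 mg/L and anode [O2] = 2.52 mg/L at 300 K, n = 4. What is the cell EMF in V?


Apply the Nernst concentration-cell relation: E = (RT/nF)*ln(C_cathode/C_anode)
RT/nF = 8.314*300/(4*96485) = 0.00646266 V
ln(7.2/2.52) = 1.04982
E = 0.00646266 * 1.04982 = 0.00678 V

0.00678 V


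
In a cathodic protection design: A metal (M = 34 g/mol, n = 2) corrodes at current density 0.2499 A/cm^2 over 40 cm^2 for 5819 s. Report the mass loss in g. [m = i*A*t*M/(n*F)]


Apply Faraday's law: m = i*A*t*M / (n*F)
Total charge passed Q = i*A*t = 0.2499*40*5819 = 58166.724 C
m = Q*M/(n*F) = 58166.724*34/(2*96485) = 10.24858 g

10.24858 g


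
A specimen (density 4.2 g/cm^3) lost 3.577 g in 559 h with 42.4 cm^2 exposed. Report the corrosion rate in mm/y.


Apply the mm/y weight-loss relation: CR = 87600 * W / (D * A * T)
Numerator: 87600 * 3.577 = 313345.2
Denominator: 4.2 * 42.4 * 559 = 99546.72
CR = 313345.2 / 99546.72 = 3.1477 mm/y

3.1477 mm/y


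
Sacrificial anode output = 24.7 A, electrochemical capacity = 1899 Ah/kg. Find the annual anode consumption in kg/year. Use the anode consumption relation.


Annual consumption = current * hours per year / capacity
Rate = 24.7 * 8760 / 1899 = 113.9 kg/year

113.9 kg/year


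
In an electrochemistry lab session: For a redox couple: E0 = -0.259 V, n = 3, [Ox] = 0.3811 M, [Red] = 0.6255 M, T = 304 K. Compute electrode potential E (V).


Apply the Nernst equation: E = E0 + (RT/nF)*ln([Ox]/[Red])
Step 1: RT/nF = 8.314*304/(3*96485) = 0.00873178 V
Step 2: [Ox]/[Red] = 0.3811/0.6255 = 0.609273
Step 3: ln(0.609273) = -0.495489
Step 4: correction = 0.00873178 * -0.495489 = -0.0043 V
E = -0.259 + -0.0043 = -0.2633 V

-0.2633 V


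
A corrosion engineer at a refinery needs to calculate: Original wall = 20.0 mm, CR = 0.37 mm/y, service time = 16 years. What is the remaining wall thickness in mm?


Remaining wall = original − CR × time
t = 20.0 − 0.37*16 = 20.0 − 5.92 = 14.08 mm

14.08 mm


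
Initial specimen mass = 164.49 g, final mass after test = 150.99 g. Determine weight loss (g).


Weight loss = initial − final
WL = 164.49 − 150.99 = 13.5 g

13.5 g


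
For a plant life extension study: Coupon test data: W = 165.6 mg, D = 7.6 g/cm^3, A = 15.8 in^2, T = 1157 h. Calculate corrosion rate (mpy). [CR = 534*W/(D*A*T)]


Apply the mpy weight-loss relation: CR = 534 * W / (D * A * T)
Numerator: 534 * 165.6 = 88430.4
Denominator: 7.6 * 15.8 * 1157 = 138932.56
CR = 88430.4 / 138932.56 = 0.6365 mpy

0.6365 mpy


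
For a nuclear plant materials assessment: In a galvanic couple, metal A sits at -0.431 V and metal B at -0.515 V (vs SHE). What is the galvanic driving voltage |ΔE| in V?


Driving voltage is the absolute potential difference.
|ΔE| = |-0.431 − (-0.515)| = 0.084 V

0.084 V


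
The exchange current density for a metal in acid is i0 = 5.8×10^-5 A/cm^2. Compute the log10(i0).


i0 = 5.8×10^-5 A/cm^2
log10(i0) = -4.237

-4.237


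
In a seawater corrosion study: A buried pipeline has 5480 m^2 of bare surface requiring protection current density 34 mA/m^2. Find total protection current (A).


I = area * current density, then convert mA → A (÷1000)
I = 5480 * 34 / 1000 = 186.32 A

186.32 A


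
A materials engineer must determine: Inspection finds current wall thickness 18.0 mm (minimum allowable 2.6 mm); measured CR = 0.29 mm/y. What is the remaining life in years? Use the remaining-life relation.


Apply the remaining-life relation: RL = (t_current − t_min) / CR
RL = (18.0 − 2.6) / 0.29 = 15.4 / 0.29 = 53.1 years

53.1 years


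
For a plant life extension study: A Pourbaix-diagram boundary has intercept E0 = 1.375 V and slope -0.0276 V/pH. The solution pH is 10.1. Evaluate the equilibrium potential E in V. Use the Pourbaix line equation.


Apply the Pourbaix line equation: E = E0 + slope*pH
E = 1.375 + (-0.0276)*10.1 = 1.375 + (-0.27876) = 1.09624 V
Rounded to 3 decimal places: E = 1.096 V

1.096 V


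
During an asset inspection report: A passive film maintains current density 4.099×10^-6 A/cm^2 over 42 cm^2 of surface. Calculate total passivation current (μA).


I = i_pass * A, then convert A → μA (×10^6)
I = 4.099×10^-6 * 42 * 10^6 = 172.16 μA

172.16 μA


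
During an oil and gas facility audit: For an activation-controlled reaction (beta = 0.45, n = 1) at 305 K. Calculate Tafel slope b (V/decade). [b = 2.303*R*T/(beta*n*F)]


Apply the Tafel slope relation: b = 2.303*R*T/(beta*n*F)
Numerator: 2.303 * 8.314 * 305 = 5839.88
Denominator: 0.45 * 1 * 96485 = 43418.25
b = 5839.88 / 43418.25 = 0.1345 V/decade

0.1345 V/decade


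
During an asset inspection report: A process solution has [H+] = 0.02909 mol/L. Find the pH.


pH = −log10[H+]
pH = −log10(0.02909) = 1.54

1.54


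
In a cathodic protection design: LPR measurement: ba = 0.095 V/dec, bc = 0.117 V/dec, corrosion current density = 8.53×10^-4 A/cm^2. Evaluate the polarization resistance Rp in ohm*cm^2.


Apply the Stern-Geary equation: Rp = ba*bc / (2.303*icorr*(ba+bc))
ba*bc = 0.095*0.117 = 0.011115
ba+bc = 0.212; 2.303*icorr*(ba+bc) = 2.303*8.53×10^-4*0.212 = 4.1646531×10^-4
Rp = 0.011115 / 4.1646531×10^-4 = 26.7 ohm*cm^2

26.7 ohm*cm^2


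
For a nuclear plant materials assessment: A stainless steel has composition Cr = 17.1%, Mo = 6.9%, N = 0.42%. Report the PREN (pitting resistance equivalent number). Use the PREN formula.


Apply the PREN formula: PREN = Cr + 3.3*Mo + 16*N
PREN = 17.1 + 3.3*6.9 + 16*0.42
PREN = 17.1 + 22.77 + 6.72 = 46.59

46.59


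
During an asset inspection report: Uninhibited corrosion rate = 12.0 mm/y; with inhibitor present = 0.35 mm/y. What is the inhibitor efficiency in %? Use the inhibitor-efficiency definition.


Apply the inhibitor-efficiency definition: IE = (CR_blank − CR_inh)/CR_blank × 100
IE = (12.0 − 0.35) / 12.0 × 100
IE = 11.65 / 12.0 × 100 = 97.1 %

97.1 %


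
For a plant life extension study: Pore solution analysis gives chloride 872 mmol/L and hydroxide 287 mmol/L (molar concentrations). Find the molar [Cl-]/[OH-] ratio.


Threshold parameter = [Cl-] / [OH-] (molar basis; both in mmol/L, so units cancel)
Ratio = 872 / 287 = 3.04

3.04


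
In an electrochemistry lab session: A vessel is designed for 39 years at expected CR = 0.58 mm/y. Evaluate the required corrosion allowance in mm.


Corrosion allowance = CR × design life
CA = 0.58 * 39 = 22.62 mm

22.62 mm


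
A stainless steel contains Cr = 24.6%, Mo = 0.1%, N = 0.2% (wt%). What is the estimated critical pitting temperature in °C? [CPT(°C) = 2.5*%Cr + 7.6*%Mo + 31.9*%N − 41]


Apply the ASTM G48 empirical CPT estimate: CPT(°C) = 2.5*%Cr + 7.6*%Mo + 31.9*%N − 41
2.5*24.6 = 61.5; 7.6*0.1 = 0.76; 31.9*0.2 = 6.38
CPT = 61.5 + 0.76 + 6.38 − 41 = 27.64 °C
Rounded to 0.1 °C: CPT ≈ 27.6 °C

27.6 °C


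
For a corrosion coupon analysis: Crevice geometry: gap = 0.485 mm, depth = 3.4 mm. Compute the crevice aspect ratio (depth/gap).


Aspect ratio = depth / gap
Ratio = 3.4 / 0.485 = 7.0

7.0


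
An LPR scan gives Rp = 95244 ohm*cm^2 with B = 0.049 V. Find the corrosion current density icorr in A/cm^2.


Apply the Stern-Geary relation: icorr = B / Rp
icorr = 0.049 / 95244 = 5.145×10^-7 A/cm^2

5.145×10^-7 A/cm^2


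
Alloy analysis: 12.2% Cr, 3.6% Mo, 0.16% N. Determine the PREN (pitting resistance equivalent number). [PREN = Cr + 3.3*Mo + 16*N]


Apply the PREN formula: PREN = Cr + 3.3*Mo + 16*N
PREN = 12.2 + 3.3*3.6 + 16*0.16
PREN = 12.2 + 11.88 + 2.56 = 26.64

26.64


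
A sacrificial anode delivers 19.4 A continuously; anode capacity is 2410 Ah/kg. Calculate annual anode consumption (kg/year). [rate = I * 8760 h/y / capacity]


Annual consumption = current * hours per year / capacity
Rate = 19.4 * 8760 / 2410 = 70.5 kg/year

70.5 kg/year


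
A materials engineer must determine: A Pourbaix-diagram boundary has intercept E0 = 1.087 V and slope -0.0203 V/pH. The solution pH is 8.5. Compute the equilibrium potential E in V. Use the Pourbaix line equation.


Apply the Pourbaix line equation: E = E0 + slope*pH
E = 1.087 + (-0.0203)*8.5 = 1.087 + (-0.17255) = 0.91445 V
Rounded to 4 decimal places: E = 0.9145 V

0.9145 V


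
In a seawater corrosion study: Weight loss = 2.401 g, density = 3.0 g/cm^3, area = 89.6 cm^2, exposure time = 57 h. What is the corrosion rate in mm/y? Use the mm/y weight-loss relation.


Apply the mm/y weight-loss relation: CR = 87600 * W / (D * A * T)
Numerator: 87600 * 2.401 = 210327.6
Denominator: 3.0 * 89.6 * 57 = 15321.6
CR = 210327.6 / 15321.6 = 13.727522 mm/y

13.727522 mm/y


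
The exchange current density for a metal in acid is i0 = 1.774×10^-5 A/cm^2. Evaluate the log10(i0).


i0 = 1.774×10^-5 A/cm^2
log10(i0) = -4.751

-4.751


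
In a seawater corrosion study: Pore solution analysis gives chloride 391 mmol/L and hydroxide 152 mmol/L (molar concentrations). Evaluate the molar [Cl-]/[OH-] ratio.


Threshold parameter = [Cl-] / [OH-] (molar basis; both in mmol/L, so units cancel)
Ratio = 391 / 152 = 2.57

2.57


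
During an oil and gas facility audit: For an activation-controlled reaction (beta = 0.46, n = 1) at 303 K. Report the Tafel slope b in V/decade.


Apply the Tafel slope relation: b = 2.303*R*T/(beta*n*F)
Numerator: 2.303 * 8.314 * 303 = 5801.58
Denominator: 0.46 * 1 * 96485 = 44383.1
b = 5801.58 / 44383.1 = 0.1307 V/decade

0.1307 V/decade


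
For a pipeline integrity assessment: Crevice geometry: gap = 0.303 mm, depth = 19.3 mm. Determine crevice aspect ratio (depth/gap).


Aspect ratio = depth / gap
Ratio = 19.3 / 0.303 = 63.7

63.7


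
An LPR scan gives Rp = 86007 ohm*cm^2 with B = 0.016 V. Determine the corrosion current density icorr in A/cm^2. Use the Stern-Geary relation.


Apply the Stern-Geary relation: icorr = B / Rp
icorr = 0.016 / 86007 = 1.86×10^-7 A/cm^2

1.86×10^-7 A/cm^2


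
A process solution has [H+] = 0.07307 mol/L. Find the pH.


pH = −log10[H+]
pH = −log10(0.07307) = 1.14

1.14


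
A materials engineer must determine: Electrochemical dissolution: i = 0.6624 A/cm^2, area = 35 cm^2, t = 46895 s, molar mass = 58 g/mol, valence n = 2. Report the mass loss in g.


Apply Faraday's law: m = i*A*t*M / (n*F)
Total charge passed Q = i*A*t = 0.6624*35*46895 = 1087213.68 C
m = Q*M/(n*F) = 1087213.68*58/(2*96485) = 326.7782 g

326.7782 g


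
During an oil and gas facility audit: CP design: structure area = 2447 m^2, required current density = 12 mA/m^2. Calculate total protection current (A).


I = area * current density, then convert mA → A (÷1000)
I = 2447 * 12 / 1000 = 29.36 A

29.36 A


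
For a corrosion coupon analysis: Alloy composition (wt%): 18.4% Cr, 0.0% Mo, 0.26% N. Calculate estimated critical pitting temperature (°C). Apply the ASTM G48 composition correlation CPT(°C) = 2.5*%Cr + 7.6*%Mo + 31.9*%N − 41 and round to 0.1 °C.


Apply the ASTM G48 empirical CPT estimate: CPT(°C) = 2.5*%Cr + 7.6*%Mo + 31.9*%N − 41
2.5*18.4 = 46; 7.6*0.0 = 0; 31.9*0.26 = 8.294
CPT = 46 + 0 + 8.294 − 41 = 13.294 °C
Rounded to 0.1 °C: CPT ≈ 13.3 °C

13.3 °C


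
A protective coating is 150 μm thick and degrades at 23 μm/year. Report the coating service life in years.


Service life = thickness / degradation rate
Life = 150 / 23 = 6.5 years

6.5 years


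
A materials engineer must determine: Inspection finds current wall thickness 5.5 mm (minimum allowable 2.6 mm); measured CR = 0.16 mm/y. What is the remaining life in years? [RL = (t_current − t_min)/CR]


Apply the remaining-life relation: RL = (t_current − t_min) / CR
RL = (5.5 − 2.6) / 0.16 = 2.9 / 0.16 = 18.1 years

18.1 years


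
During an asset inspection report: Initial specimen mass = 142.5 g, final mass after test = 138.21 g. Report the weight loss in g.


Weight loss = initial − final
WL = 142.5 − 138.21 = 4.29 g

4.29 g


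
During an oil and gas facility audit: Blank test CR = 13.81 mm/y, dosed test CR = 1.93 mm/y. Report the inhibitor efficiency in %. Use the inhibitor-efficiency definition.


Apply the inhibitor-efficiency definition: IE = (CR_blank − CR_inh)/CR_blank × 100
IE = (13.81 − 1.93) / 13.81 × 100
IE = 11.88 / 13.81 × 100 = 86.0 %

86.0 %


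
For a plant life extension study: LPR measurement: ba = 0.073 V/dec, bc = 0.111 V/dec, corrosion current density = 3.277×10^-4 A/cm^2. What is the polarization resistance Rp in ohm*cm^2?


Apply the Stern-Geary equation: Rp = ba*bc / (2.303*icorr*(ba+bc))
ba*bc = 0.073*0.111 = 0.008103
ba+bc = 0.184; 2.303*icorr*(ba+bc) = 2.303*3.277×10^-4*0.184 = 1.3886353×10^-4
Rp = 0.008103 / 1.3886353×10^-4 = 58.4 ohm*cm^2

58.4 ohm*cm^2


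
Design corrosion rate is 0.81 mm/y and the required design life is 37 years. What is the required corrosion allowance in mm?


Corrosion allowance = CR × design life
CA = 0.81 * 37 = 29.97 mm

29.97 mm


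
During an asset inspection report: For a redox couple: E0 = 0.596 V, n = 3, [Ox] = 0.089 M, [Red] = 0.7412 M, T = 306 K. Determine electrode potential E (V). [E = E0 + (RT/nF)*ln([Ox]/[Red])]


Apply the Nernst equation: E = E0 + (RT/nF)*ln([Ox]/[Red])
Step 1: RT/nF = 8.314*306/(3*96485) = 0.00878922 V
Step 2: [Ox]/[Red] = 0.089/0.7412 = 0.120076
Step 3: ln(0.120076) = -2.11963
Step 4: correction = 0.00878922 * -2.11963 = -0.019 V
E = 0.596 + -0.019 = 0.577 V

0.577 V


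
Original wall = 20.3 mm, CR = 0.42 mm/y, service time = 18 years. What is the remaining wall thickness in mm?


Remaining wall = original − CR × time
t = 20.3 − 0.42*18 = 20.3 − 7.56 = 12.74 mm

12.74 mm


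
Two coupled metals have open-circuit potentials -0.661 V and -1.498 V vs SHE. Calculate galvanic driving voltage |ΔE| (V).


Driving voltage is the absolute potential difference.
|ΔE| = |-0.661 − (-1.498)| = 0.837 V

0.837 V


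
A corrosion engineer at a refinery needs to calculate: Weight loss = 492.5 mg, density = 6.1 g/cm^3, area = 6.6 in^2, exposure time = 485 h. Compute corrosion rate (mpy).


Apply the mpy weight-loss relation: CR = 534 * W / (D * A * T)
Numerator: 534 * 492.5 = 262995.0
Denominator: 6.1 * 6.6 * 485 = 19526.1
CR = 262995.0 / 19526.1 = 13.4689 mpy

13.4689 mpy


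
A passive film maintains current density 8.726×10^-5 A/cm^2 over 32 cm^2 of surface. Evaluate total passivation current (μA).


I = i_pass * A, then convert A → μA (×10^6)
I = 8.726×10^-5 * 32 * 10^6 = 2792.32 μA

2792.32 μA


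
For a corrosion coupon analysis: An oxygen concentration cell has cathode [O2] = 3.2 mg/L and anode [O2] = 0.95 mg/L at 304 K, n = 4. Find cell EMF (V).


Apply the Nernst concentration-cell relation: E = (RT/nF)*ln(C_cathode/C_anode)
RT/nF = 8.314*304/(4*96485) = 0.00654883 V
ln(3.2/0.95) = 1.21444
E = 0.00654883 * 1.21444 = 0.00795 V

0.00795 V


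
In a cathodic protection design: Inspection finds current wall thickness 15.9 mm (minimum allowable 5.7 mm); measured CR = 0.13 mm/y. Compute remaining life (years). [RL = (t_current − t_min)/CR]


Apply the remaining-life relation: RL = (t_current − t_min) / CR
RL = (15.9 − 5.7) / 0.13 = 10.2 / 0.13 = 78.5 years

78.5 years


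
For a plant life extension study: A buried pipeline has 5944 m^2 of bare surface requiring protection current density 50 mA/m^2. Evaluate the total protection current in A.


I = area * current density, then convert mA → A (÷1000)
I = 5944 * 50 / 1000 = 297.2 A

297.2 A


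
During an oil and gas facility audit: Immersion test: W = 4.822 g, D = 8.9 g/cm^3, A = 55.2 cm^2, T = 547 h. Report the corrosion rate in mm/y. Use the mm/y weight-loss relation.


Apply the mm/y weight-loss relation: CR = 87600 * W / (D * A * T)
Numerator: 87600 * 4.822 = 422407.2
Denominator: 8.9 * 55.2 * 547 = 268730.16
CR = 422407.2 / 268730.16 = 1.57186 mm/y

1.57186 mm/y


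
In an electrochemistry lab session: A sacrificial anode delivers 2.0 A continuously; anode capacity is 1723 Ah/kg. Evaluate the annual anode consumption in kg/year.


Annual consumption = current * hours per year / capacity
Rate = 2.0 * 8760 / 1723 = 10.2 kg/year

10.2 kg/year


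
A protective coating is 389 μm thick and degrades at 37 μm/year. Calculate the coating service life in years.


Service life = thickness / degradation rate
Life = 389 / 37 = 10.5 years

10.5 years


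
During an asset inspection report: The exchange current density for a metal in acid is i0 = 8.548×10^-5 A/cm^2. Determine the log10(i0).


i0 = 8.548×10^-5 A/cm^2
log10(i0) = -4.068

-4.068


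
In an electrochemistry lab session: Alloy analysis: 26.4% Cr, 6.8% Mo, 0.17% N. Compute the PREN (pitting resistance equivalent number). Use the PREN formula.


Apply the PREN formula: PREN = Cr + 3.3*Mo + 16*N
PREN = 26.4 + 3.3*6.8 + 16*0.17
PREN = 26.4 + 22.44 + 2.72 = 51.56

51.56


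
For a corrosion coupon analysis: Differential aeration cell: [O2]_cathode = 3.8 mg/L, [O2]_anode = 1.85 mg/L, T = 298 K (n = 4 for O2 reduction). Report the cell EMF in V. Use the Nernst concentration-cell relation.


Apply the Nernst concentration-cell relation: E = (RT/nF)*ln(C_cathode/C_anode)
RT/nF = 8.314*298/(4*96485) = 0.00641958 V
ln(3.8/1.85) = 0.71982
E = 0.00641958 * 0.71982 = 0.00462 V

0.00462 V


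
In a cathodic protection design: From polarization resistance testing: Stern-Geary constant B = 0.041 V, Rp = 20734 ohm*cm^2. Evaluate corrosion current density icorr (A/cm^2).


Apply the Stern-Geary relation: icorr = B / Rp
icorr = 0.041 / 20734 = 1.977×10^-6 A/cm^2

1.977×10^-6 A/cm^2


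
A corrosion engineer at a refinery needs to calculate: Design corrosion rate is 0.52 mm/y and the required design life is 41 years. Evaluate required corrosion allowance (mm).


Corrosion allowance = CR × design life
CA = 0.52 * 41 = 21.32 mm

21.32 mm


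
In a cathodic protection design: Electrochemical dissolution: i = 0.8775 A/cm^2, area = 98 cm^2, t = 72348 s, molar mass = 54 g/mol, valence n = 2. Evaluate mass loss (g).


Apply Faraday's law: m = i*A*t*M / (n*F)
Total charge passed Q = i*A*t = 0.8775*98*72348 = 6221566.26 C
m = Q*M/(n*F) = 6221566.26*54/(2*96485) = 1741.0197 g

1741.0197 g


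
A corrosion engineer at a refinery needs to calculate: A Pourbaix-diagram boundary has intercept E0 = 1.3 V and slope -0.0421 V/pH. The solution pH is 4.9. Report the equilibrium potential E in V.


Apply the Pourbaix line equation: E = E0 + slope*pH
E = 1.3 + (-0.0421)*4.9 = 1.3 + (-0.20629) = 1.09371 V
Rounded to 4 decimal places: E = 1.0937 V

1.0937 V


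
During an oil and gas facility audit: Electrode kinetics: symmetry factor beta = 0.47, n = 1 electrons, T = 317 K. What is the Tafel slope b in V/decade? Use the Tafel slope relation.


Apply the Tafel slope relation: b = 2.303*R*T/(beta*n*F)
Numerator: 2.303 * 8.314 * 317 = 6069.64
Denominator: 0.47 * 1 * 96485 = 45347.95
b = 6069.64 / 45347.95 = 0.1338 V/decade

0.1338 V/decade


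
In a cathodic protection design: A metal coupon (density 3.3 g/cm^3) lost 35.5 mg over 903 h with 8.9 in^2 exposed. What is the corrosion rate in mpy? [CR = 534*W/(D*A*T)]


Apply the mpy weight-loss relation: CR = 534 * W / (D * A * T)
Numerator: 534 * 35.5 = 18957.0
Denominator: 3.3 * 8.9 * 903 = 26521.11
CR = 18957.0 / 26521.11 = 0.7148 mpy

0.7148 mpy


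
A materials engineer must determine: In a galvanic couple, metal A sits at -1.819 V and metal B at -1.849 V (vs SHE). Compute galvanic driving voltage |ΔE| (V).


Driving voltage is the absolute potential difference.
|ΔE| = |-1.819 − (-1.849)| = 0.03 V

0.03 V


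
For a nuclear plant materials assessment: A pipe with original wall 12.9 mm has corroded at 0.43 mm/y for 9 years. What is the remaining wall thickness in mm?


Remaining wall = original − CR × time
t = 12.9 − 0.43*9 = 12.9 − 3.87 = 9.03 mm

9.03 mm


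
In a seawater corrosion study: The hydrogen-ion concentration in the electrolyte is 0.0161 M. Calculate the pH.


pH = −log10[H+]
pH = −log10(0.0161) = 1.79

1.79


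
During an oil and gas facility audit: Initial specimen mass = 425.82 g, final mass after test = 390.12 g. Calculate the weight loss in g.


Weight loss = initial − final
WL = 425.82 − 390.12 = 35.7 g

35.7 g


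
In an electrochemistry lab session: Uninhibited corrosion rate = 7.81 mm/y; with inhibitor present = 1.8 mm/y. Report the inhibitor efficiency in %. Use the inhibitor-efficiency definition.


Apply the inhibitor-efficiency definition: IE = (CR_blank − CR_inh)/CR_blank × 100
IE = (7.81 − 1.8) / 7.81 × 100
IE = 6.01 / 7.81 × 100 = 77.0 %

77.0 %


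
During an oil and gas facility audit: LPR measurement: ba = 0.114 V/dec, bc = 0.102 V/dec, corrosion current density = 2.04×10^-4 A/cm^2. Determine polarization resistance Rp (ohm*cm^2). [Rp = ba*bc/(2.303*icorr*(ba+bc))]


Apply the Stern-Geary equation: Rp = ba*bc / (2.303*icorr*(ba+bc))
ba*bc = 0.114*0.102 = 0.011628
ba+bc = 0.216; 2.303*icorr*(ba+bc) = 2.303*2.04×10^-4*0.216 = 1.0147939×10^-4
Rp = 0.011628 / 1.0147939×10^-4 = 114.58 ohm*cm^2

114.58 ohm*cm^2


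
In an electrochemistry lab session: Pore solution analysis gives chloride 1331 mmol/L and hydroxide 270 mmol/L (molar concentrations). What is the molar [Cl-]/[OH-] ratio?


Threshold parameter = [Cl-] / [OH-] (molar basis; both in mmol/L, so units cancel)
Ratio = 1331 / 270 = 4.93

4.93


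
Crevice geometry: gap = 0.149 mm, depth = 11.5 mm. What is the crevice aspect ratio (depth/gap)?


Aspect ratio = depth / gap
Ratio = 11.5 / 0.149 = 77.2

77.2


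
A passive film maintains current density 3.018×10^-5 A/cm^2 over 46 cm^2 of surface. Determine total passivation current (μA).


I = i_pass * A, then convert A → μA (×10^6)
I = 3.018×10^-5 * 46 * 10^6 = 1388.28 μA

1388.28 μA


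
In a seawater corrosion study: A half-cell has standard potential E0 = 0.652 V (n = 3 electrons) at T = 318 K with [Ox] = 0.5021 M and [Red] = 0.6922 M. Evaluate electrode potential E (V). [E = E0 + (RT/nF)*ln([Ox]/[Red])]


Apply the Nernst equation: E = E0 + (RT/nF)*ln([Ox]/[Red])
Step 1: RT/nF = 8.314*318/(3*96485) = 0.0091339 V
Step 2: [Ox]/[Red] = 0.5021/0.6922 = 0.725368
Step 3: ln(0.725368) = -0.321076
Step 4: correction = 0.0091339 * -0.321076 = -0.003 V
E = 0.652 + -0.003 = 0.649 V

0.649 V


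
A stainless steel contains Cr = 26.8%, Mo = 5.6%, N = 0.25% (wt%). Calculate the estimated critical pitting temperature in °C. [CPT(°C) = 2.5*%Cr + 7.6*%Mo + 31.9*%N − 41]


Apply the ASTM G48 empirical CPT estimate: CPT(°C) = 2.5*%Cr + 7.6*%Mo + 31.9*%N − 41
2.5*26.8 = 67; 7.6*5.6 = 42.56; 31.9*0.25 = 7.975
CPT = 67 + 42.56 + 7.975 − 41 = 76.535 °C
Rounded to 0.1 °C: CPT ≈ 76.5 °C

76.5 °C


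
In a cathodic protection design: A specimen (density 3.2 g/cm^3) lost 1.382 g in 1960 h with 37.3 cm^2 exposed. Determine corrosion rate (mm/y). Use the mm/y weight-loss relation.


Apply the mm/y weight-loss relation: CR = 87600 * W / (D * A * T)
Numerator: 87600 * 1.382 = 121063.2
Denominator: 3.2 * 37.3 * 1960 = 233945.6
CR = 121063.2 / 233945.6 = 0.5175 mm/y

0.5175 mm/y


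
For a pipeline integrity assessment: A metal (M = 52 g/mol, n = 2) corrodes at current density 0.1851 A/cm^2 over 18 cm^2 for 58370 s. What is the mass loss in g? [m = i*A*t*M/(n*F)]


Apply Faraday's law: m = i*A*t*M / (n*F)
Total charge passed Q = i*A*t = 0.1851*18*58370 = 194477.166 C
m = Q*M/(n*F) = 194477.166*52/(2*96485) = 52.40614 g

52.40614 g


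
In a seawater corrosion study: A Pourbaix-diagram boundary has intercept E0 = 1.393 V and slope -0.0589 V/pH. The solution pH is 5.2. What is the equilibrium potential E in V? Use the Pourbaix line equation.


Apply the Pourbaix line equation: E = E0 + slope*pH
E = 1.393 + (-0.0589)*5.2 = 1.393 + (-0.30628) = 1.08672 V
Rounded to 3 decimal places: E = 1.087 V

1.087 V


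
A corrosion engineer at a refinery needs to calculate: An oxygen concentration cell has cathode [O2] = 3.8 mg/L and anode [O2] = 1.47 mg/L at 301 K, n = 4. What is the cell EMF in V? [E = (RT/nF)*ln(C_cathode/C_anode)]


Apply the Nernst concentration-cell relation: E = (RT/nF)*ln(C_cathode/C_anode)
RT/nF = 8.314*301/(4*96485) = 0.0064842 V
ln(3.8/1.47) = 0.94974
E = 0.0064842 * 0.94974 = 0.00616 V

0.00616 V


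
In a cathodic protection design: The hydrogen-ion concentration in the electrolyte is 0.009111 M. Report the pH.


pH = −log10[H+]
pH = −log10(0.009111) = 2.04

2.04


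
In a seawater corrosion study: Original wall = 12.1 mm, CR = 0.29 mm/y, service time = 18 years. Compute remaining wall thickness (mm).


Remaining wall = original − CR × time
t = 12.1 − 0.29*18 = 12.1 − 5.22 = 6.88 mm

6.88 mm


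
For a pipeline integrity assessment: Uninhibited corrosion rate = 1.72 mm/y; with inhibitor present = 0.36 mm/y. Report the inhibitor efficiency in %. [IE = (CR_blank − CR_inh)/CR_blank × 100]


Apply the inhibitor-efficiency definition: IE = (CR_blank − CR_inh)/CR_blank × 100
IE = (1.72 − 0.36) / 1.72 × 100
IE = 1.36 / 1.72 × 100 = 79.1 %

79.1 %


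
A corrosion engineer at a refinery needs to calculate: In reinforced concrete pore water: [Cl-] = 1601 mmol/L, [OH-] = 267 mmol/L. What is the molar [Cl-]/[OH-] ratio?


Threshold parameter = [Cl-] / [OH-] (molar basis; both in mmol/L, so units cancel)
Ratio = 1601 / 267 = 6.0

6.0


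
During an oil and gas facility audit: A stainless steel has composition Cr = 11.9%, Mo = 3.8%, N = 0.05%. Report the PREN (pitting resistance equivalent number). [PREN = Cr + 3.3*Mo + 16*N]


Apply the PREN formula: PREN = Cr + 3.3*Mo + 16*N
PREN = 11.9 + 3.3*3.8 + 16*0.05
PREN = 11.9 + 12.54 + 0.8 = 25.24

25.24


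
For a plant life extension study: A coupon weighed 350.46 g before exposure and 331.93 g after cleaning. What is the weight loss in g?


Weight loss = initial − final
WL = 350.46 − 331.93 = 18.53 g

18.53 g


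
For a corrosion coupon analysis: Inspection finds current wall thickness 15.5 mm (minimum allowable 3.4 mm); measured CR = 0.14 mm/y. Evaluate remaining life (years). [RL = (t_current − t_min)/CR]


Apply the remaining-life relation: RL = (t_current − t_min) / CR
RL = (15.5 − 3.4) / 0.14 = 12.1 / 0.14 = 86.4 years

86.4 years


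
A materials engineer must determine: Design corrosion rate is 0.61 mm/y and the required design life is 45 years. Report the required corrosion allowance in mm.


Corrosion allowance = CR × design life
CA = 0.61 * 45 = 27.45 mm

27.45 mm


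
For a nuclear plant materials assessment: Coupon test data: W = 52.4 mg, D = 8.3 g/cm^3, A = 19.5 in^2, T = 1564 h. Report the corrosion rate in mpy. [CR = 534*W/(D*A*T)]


Apply the mpy weight-loss relation: CR = 534 * W / (D * A * T)
Numerator: 534 * 52.4 = 27981.6
Denominator: 8.3 * 19.5 * 1564 = 253133.4
CR = 27981.6 / 253133.4 = 0.1105 mpy

0.1105 mpy


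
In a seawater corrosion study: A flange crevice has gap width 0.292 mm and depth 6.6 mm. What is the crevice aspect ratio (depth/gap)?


Aspect ratio = depth / gap
Ratio = 6.6 / 0.292 = 22.6

22.6


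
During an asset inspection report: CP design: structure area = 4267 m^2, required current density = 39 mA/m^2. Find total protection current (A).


I = area * current density, then convert mA → A (÷1000)
I = 4267 * 39 / 1000 = 166.41 A

166.41 A


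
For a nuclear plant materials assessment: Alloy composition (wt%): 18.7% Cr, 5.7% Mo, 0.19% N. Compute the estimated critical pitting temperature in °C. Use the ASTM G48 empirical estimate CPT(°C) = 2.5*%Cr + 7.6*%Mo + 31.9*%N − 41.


Apply the ASTM G48 empirical CPT estimate: CPT(°C) = 2.5*%Cr + 7.6*%Mo + 31.9*%N − 41
2.5*18.7 = 46.75; 7.6*5.7 = 43.32; 31.9*0.19 = 6.061
CPT = 46.75 + 43.32 + 6.061 − 41 = 55.131 °C
Rounded to 0.1 °C: CPT ≈ 55.1 °C

55.1 °C


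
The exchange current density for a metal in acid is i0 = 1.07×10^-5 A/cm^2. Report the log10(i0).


i0 = 1.07×10^-5 A/cm^2
log10(i0) = -4.971

-4.971


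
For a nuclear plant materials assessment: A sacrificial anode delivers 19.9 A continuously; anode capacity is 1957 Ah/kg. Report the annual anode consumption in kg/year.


Annual consumption = current * hours per year / capacity
Rate = 19.9 * 8760 / 1957 = 89.1 kg/year

89.1 kg/year


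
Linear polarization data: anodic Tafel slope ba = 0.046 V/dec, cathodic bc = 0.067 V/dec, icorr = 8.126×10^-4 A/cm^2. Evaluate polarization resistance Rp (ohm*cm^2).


Apply the Stern-Geary equation: Rp = ba*bc / (2.303*icorr*(ba+bc))
ba*bc = 0.046*0.067 = 0.003082
ba+bc = 0.113; 2.303*icorr*(ba+bc) = 2.303*8.126×10^-4*0.113 = 2.1147021×10^-4
Rp = 0.003082 / 2.1147021×10^-4 = 14.57 ohm*cm^2

14.57 ohm*cm^2


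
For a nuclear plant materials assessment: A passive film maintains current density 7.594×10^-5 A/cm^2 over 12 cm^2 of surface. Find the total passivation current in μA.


I = i_pass * A, then convert A → μA (×10^6)
I = 7.594×10^-5 * 12 * 10^6 = 911.28 μA

911.28 μA


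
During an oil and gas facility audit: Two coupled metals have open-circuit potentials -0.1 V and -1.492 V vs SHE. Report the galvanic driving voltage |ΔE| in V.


Driving voltage is the absolute potential difference.
|ΔE| = |-0.1 − (-1.492)| = 1.392 V

1.392 V


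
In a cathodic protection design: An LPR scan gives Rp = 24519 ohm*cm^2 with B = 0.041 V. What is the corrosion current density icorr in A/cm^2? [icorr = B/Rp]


Apply the Stern-Geary relation: icorr = B / Rp
icorr = 0.041 / 24519 = 1.672×10^-6 A/cm^2

1.672×10^-6 A/cm^2


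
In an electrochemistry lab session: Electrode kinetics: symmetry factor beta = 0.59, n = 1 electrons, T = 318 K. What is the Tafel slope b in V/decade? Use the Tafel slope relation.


Apply the Tafel slope relation: b = 2.303*R*T/(beta*n*F)
Numerator: 2.303 * 8.314 * 318 = 6088.79
Denominator: 0.59 * 1 * 96485 = 56926.15
b = 6088.79 / 56926.15 = 0.107 V/decade

0.107 V/decade


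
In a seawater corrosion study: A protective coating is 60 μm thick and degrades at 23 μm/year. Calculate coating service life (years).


Service life = thickness / degradation rate
Life = 60 / 23 = 2.6 years

2.6 years


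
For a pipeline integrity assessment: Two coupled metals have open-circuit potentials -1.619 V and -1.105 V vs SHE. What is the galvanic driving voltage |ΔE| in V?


Driving voltage is the absolute potential difference.
|ΔE| = |-1.619 − (-1.105)| = 0.514 V

0.514 V


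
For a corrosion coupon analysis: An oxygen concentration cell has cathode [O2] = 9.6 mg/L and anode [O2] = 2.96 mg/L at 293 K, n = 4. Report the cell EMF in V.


Apply the Nernst concentration-cell relation: E = (RT/nF)*ln(C_cathode/C_anode)
RT/nF = 8.314*293/(4*96485) = 0.00631187 V
ln(9.6/2.96) = 1.17657
E = 0.00631187 * 1.17657 = 0.00743 V

0.00743 V


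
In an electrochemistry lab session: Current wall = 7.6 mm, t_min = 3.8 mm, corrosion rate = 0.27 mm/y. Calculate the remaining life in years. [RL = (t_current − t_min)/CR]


Apply the remaining-life relation: RL = (t_current − t_min) / CR
RL = (7.6 − 3.8) / 0.27 = 3.8 / 0.27 = 14.1 years

14.1 years


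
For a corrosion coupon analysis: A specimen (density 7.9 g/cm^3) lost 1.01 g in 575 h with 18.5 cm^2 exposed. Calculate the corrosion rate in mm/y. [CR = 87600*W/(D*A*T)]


Apply the mm/y weight-loss relation: CR = 87600 * W / (D * A * T)
Numerator: 87600 * 1.01 = 88476.0
Denominator: 7.9 * 18.5 * 575 = 84036.25
CR = 88476.0 / 84036.25 = 1.052831 mm/y

1.052831 mm/y


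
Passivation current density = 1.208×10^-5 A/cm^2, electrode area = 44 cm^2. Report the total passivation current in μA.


I = i_pass * A, then convert A → μA (×10^6)
I = 1.208×10^-5 * 44 * 10^6 = 531.52 μA

531.52 μA


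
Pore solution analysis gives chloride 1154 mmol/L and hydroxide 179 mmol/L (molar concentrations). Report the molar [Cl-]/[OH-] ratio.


Threshold parameter = [Cl-] / [OH-] (molar basis; both in mmol/L, so units cancel)
Ratio = 1154 / 179 = 6.45

6.45


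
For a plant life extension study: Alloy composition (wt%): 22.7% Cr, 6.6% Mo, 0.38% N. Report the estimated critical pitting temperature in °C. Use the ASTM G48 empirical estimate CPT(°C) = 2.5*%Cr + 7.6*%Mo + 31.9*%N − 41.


Apply the ASTM G48 empirical CPT estimate: CPT(°C) = 2.5*%Cr + 7.6*%Mo + 31.9*%N − 41
2.5*22.7 = 56.75; 7.6*6.6 = 50.16; 31.9*0.38 = 12.122
CPT = 56.75 + 50.16 + 12.122 − 41 = 78.032 °C
Rounded to 0.1 °C: CPT ≈ 78.0 °C

78.0 °C


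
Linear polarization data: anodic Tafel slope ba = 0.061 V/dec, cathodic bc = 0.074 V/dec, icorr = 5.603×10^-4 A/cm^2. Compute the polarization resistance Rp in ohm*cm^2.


Apply the Stern-Geary equation: Rp = ba*bc / (2.303*icorr*(ba+bc))
ba*bc = 0.061*0.074 = 0.004514
ba+bc = 0.135; 2.303*icorr*(ba+bc) = 2.303*5.603×10^-4*0.135 = 1.7420007×10^-4
Rp = 0.004514 / 1.7420007×10^-4 = 25.9 ohm*cm^2

25.9 ohm*cm^2


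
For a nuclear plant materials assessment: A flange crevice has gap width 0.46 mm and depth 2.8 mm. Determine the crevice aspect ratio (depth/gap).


Aspect ratio = depth / gap
Ratio = 2.8 / 0.46 = 6.1

6.1


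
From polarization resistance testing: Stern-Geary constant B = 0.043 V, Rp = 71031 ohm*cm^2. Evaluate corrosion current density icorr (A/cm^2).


Apply the Stern-Geary relation: icorr = B / Rp
icorr = 0.043 / 71031 = 6.054×10^-7 A/cm^2

6.054×10^-7 A/cm^2


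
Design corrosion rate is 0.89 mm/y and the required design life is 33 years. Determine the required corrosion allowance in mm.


Corrosion allowance = CR × design life
CA = 0.89 * 33 = 29.37 mm

29.37 mm


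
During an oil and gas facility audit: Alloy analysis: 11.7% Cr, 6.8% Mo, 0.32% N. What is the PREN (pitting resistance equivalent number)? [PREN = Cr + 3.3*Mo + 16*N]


Apply the PREN formula: PREN = Cr + 3.3*Mo + 16*N
PREN = 11.7 + 3.3*6.8 + 16*0.32
PREN = 11.7 + 22.44 + 5.12 = 39.26

39.26
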